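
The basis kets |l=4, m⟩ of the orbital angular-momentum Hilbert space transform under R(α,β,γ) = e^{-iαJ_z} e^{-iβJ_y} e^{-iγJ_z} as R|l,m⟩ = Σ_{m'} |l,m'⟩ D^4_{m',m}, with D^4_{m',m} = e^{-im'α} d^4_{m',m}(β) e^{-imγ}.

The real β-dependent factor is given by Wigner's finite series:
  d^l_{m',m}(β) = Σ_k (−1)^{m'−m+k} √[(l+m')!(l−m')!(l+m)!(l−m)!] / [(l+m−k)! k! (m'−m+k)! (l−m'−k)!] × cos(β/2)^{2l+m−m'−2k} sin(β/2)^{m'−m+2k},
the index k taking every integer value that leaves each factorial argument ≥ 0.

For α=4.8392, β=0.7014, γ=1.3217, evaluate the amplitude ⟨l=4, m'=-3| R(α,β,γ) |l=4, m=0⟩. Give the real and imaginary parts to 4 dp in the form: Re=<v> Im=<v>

Split into d^4_{-3,0}(β=0.7014) × two z-phases.
With c≡cos(β/2)=0.939132 and s≡sin(β/2)=0.343555, N=[1·5040·24·24]^{1/2}=1703.830978
k: max(0,(0)−(-3))=3 … min(4+(0),4−(-3))=4
  k=3: (−1)^0·1703.8310/(144)·0.9391^5·0.3436^3 = +0.350500
  k=4: (−1)^1·1703.8310/(144)·0.9391^3·0.3436^5 = -0.046906
d^4_{-3,0}(0.7014) = +0.350500 -0.046906 = +0.303594
Attach z-rotation phases: D = e^{-i(-3)(4.8392)}·(+0.303594)·e^{-i(0)(1.3217)} = -0.112731+0.281888i

Re=-0.1127 Im=0.2819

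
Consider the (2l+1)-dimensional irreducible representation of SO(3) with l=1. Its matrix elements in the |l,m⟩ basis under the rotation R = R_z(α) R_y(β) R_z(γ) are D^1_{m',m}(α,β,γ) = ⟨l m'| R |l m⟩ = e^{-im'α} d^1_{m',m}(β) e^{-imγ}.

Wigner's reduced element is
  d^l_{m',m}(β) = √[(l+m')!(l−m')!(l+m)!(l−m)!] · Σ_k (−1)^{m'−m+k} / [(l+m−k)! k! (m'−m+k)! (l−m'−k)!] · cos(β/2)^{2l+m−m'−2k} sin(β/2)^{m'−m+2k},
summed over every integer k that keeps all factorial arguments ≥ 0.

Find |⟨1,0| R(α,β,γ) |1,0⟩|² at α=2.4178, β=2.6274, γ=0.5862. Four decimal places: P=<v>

First d^1_{0,0}(β=2.6274), then the phase factors e^{-i(0)α} and e^{-i(0)γ}:
c=cos(2.6274/2)=0.254273, s=sin(2.6274/2)=0.967132; N=√[1·1·1·1]=1.000000
k: max(0,(0)−(0))=0 … min(1+(0),1−(0))=1
  k=0: (−1)^0·1.0000/(1)·0.2543^2·0.9671^0 = +0.064655
  k=1: (−1)^1·1.0000/(1)·0.2543^0·0.9671^2 = -0.935345
d^1_{0,0}(2.6274) = +0.064655 -0.935345 = -0.870690
|D^1_{0,0}|² = |d^1_{0,0}(β)|² = (-0.870690)² = 0.758101 (the z-rotation phases have unit modulus)

P=0.7581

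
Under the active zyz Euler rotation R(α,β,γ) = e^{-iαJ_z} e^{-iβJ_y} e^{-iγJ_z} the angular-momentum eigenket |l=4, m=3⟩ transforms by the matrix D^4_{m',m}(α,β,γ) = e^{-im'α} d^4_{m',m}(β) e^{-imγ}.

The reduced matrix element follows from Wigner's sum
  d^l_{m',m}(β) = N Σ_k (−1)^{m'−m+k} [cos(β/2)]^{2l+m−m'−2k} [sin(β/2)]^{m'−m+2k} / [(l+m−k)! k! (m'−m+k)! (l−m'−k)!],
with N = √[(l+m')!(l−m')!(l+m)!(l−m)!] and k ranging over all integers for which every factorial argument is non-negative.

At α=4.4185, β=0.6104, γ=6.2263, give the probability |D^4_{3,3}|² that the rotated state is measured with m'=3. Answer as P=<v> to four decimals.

P=0.0437

First d^4_{3,3}(β=0.6104), then the phase factors e^{-i(3)α} and e^{-i(3)γ}:
With c≡cos(β/2)=0.953787 and s≡sin(β/2)=0.300484, N=[5040·1·5040·1]^{1/2}=5040.000000
Admissible k: 0..1 (factorial args all ≥0)
  k=0: (−1)^0·5040.0000/(5040)·0.9538^8·0.3005^0 = +0.684874
  k=1: (−1)^1·5040.0000/(720)·0.9538^6·0.3005^2 = -0.475826
d^4_{3,3}(0.6104) = +0.684874 -0.475826 = +0.209048
|D^4_{3,3}|² = |d^4_{3,3}(β)|² = (+0.209048)² = 0.043701 (the z-rotation phases have unit modulus)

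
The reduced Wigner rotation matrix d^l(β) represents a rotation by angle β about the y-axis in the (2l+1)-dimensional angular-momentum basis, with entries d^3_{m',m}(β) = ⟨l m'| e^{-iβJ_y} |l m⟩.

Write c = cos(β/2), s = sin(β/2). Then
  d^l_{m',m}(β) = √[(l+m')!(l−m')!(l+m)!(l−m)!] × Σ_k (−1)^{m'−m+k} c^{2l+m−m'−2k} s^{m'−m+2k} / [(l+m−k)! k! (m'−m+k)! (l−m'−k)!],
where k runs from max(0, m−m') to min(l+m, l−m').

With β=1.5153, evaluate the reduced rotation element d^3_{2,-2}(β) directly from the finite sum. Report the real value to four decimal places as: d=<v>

d=0.4832

d^3_{2,-2}(β=1.5153) via Wigner's sum:
c=cos(1.5153/2)=0.726453, s=sin(1.5153/2)=0.687216; N=√[120·1·1·120]=120.000000
Admissible k: 0..1 (factorial args all ≥0)
  k=0: (−1)^4·120.0000/(24)·0.7265^2·0.6872^4 = +0.588516
  k=1: (−1)^5·120.0000/(120)·0.7265^0·0.6872^6 = -0.105332
d^3_{2,-2}(1.5153) = +0.588516 -0.105332 = +0.483184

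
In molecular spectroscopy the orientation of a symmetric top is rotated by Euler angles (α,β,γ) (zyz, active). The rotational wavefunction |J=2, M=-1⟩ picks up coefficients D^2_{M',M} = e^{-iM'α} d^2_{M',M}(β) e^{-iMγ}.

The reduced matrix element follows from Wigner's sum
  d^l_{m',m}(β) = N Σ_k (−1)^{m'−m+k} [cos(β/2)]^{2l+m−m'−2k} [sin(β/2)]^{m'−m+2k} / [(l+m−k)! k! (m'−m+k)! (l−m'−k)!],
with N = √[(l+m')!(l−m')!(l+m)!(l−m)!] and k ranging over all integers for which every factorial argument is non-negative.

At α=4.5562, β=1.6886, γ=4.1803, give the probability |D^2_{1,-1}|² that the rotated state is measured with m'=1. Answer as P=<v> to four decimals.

Split into d^2_{1,-1}(β=1.6886) × two z-phases.
c=cos(1.6886/2)=0.664255, s=sin(1.6886/2)=0.747506; N=√[6·1·1·6]=6.000000
Admissible k: 0..1 (factorial args all ≥0)
  k=0: (−1)^2·6.0000/(2)·0.6643^2·0.7475^2 = +0.739640
  k=1: (−1)^3·6.0000/(6)·0.6643^0·0.7475^4 = -0.312219
d^2_{1,-1}(1.6886) = +0.739640 -0.312219 = +0.427421
|D^2_{1,-1}|² = |d^2_{1,-1}(β)|² = (+0.427421)² = 0.182688 (the z-rotation phases have unit modulus)

P=0.1827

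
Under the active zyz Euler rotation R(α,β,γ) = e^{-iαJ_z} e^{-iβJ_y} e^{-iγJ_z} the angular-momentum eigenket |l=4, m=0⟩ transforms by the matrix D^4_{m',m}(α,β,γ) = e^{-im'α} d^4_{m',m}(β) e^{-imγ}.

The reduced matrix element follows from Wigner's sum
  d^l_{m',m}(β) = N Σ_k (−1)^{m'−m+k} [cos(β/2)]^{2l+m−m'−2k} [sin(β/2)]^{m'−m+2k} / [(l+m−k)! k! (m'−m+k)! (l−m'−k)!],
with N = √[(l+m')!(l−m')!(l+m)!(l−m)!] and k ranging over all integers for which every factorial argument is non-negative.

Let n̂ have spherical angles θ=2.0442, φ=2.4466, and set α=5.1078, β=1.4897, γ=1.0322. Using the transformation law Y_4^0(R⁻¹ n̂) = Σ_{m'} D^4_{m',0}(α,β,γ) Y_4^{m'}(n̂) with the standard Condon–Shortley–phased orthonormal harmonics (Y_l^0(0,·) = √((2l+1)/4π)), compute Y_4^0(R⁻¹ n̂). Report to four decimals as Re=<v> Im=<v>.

Need the full column D^4_{m',0} for m'=−4..4 at α=5.1078, β=1.4897, γ=1.0322.
cos(β/2)=0.735190, sin(β/2)=0.677862
d^4_{-4,0}: single k=4 term ⇒ +0.516072;  D = -0.005598+0.516042i
d^4_{-3,0}: k∈[3..4] ⇒ +0.791560 -0.672926 = +0.118634;  D = -0.109969+0.044506i
d^4_{-2,0}: k∈[2..4] ⇒ +0.688334 -1.560455 +0.497469 = -0.374652;  D = +0.263478+0.266352i
d^4_{-1,0}: k∈[1..4] ⇒ +0.351926 -1.795089 +1.526052 -0.216223 = -0.133334;  D = -0.051359+0.123046i
d^4_{0,0}: k∈[0..4] ⇒ +0.085348 -1.160909 +2.220567 -0.839005 +0.044579 = +0.350580;  D = +0.350580+0.000000i
d^4_{1,0}: k∈[0..3] ⇒ -0.351926 +1.795089 -1.526052 +0.216223 = +0.133334;  D = +0.051359+0.123046i
d^4_{2,0}: k∈[0..2] ⇒ +0.688334 -1.560455 +0.497469 = -0.374652;  D = +0.263478-0.266352i
d^4_{3,0}: k∈[0..1] ⇒ -0.791560 +0.672926 = -0.118634;  D = +0.109969+0.044506i
d^4_{4,0}: single k=0 term ⇒ +0.516072;  D = -0.005598-0.516042i
Y_4^{m'}(θ=2.0442,φ=2.4466) and Σ D·Y over m':
  (-0.0056+0.5160i)·(-0.2597+0.0982i)  (-0.1100+0.0445i)·(-0.1979+0.3503i)  (+0.2635+0.2664i)·(+0.0217+0.1186i)  (-0.0514+0.1230i)·(-0.2278-0.1899i)  (+0.3506+0.0000i)·(-0.1823+0.0000i)  (+0.0514+0.1230i)·(+0.2278-0.1899i)  (+0.2635-0.2664i)·(+0.0217-0.1186i)  (+0.1100+0.0445i)·(+0.1979+0.3503i)  (-0.0056-0.5160i)·(-0.2597-0.0982i)
Y_4^0(R⁻¹ n̂) = -0.131691+0.000000i

Re=-0.1317 Im=0.0000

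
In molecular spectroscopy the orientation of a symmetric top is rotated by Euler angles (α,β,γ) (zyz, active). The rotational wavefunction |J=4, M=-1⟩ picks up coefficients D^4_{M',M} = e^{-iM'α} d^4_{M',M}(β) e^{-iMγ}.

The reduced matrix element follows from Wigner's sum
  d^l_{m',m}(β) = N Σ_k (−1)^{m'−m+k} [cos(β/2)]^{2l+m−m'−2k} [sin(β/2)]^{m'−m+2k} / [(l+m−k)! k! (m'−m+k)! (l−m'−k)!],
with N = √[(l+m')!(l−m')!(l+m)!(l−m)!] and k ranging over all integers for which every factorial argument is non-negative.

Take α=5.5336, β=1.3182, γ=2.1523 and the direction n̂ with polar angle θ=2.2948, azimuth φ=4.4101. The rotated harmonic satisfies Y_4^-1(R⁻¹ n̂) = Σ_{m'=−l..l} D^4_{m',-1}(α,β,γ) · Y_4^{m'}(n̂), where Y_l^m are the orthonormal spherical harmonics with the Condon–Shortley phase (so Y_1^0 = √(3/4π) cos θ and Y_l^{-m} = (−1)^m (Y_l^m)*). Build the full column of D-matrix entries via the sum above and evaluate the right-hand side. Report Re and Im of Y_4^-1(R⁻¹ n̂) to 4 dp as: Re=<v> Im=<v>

Re=0.1918 Im=-0.0464

Need the full column D^4_{m',-1} for m'=−4..4 at α=5.5336, β=1.3182, γ=2.1523.
cos(β/2)=0.790544, sin(β/2)=0.612406
d^4_{-4,-1}: single k=3 term ⇒ +0.530690;  D = +0.351822-0.397307i
d^4_{-3,-1}: k∈[2..3] ⇒ +0.726614 -0.726740 = -0.000126;  D = -0.000125+0.000012i
d^4_{-2,-1}: k∈[1..3] ⇒ +0.501368 -1.504365 +0.601850 = -0.401147;  D = -0.318585-0.243767i
d^4_{-1,-1}: k∈[0..3] ⇒ +0.152548 -1.373172 +1.648092 -0.329676 = +0.097793;  D = +0.016360+0.096415i
d^4_{0,-1}: k∈[0..3] ⇒ -0.528488 +1.902888 -1.141931 +0.114213 = +0.346682;  D = -0.190426+0.289700i
d^4_{1,-1}: k∈[0..3] ⇒ +0.915448 -1.648092 +0.494513 -0.019784 = -0.257915;  D = +0.250540-0.061234i
d^4_{2,-1}: k∈[0..2] ⇒ -1.002910 +0.902775 -0.108352 = -0.208486;  D = +0.181968+0.101756i
d^4_{3,-1}: k∈[0..1] ⇒ +0.726740 -0.261672 = +0.465068;  D = -0.142463-0.442711i
d^4_{4,-1}: single k=0 term ⇒ -0.318469;  D = -0.135145+0.288372i
Y_4^{m'}(θ=2.2948,φ=4.4101) and Σ D·Y over m':
  (+0.3518-0.3973i)·(+0.0493+0.1304i)  (-0.0001+0.0000i)·(-0.2745+0.2148i)  (-0.3186-0.2438i)·(-0.3200-0.2210i)  (+0.0164+0.0964i)·(+0.0050-0.0160i)  (-0.1904+0.2897i)·(-0.3623+0.0000i)  (+0.2505-0.0612i)·(-0.0050-0.0160i)  (+0.1820+0.1018i)·(-0.3200+0.2210i)  (-0.1425-0.4427i)·(+0.2745+0.2148i)  (-0.1351+0.2884i)·(+0.0493-0.1304i)
Y_4^-1(R⁻¹ n̂) = +0.191824-0.046420i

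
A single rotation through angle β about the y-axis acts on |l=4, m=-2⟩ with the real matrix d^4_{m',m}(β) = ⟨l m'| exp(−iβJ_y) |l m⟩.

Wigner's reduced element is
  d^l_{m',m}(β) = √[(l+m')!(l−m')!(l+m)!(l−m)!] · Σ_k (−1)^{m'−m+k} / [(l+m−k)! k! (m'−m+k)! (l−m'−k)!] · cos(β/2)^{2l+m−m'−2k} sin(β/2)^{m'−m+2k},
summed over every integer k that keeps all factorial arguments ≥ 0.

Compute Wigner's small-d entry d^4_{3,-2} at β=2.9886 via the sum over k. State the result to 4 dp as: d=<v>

d=0.2752

d^4_{3,-2}(β=2.9886) via Wigner's sum:
Half-angle: c=0.076422, s=0.997076. N=√(5040·1·2·720)=2693.993318
k∈{0,1} keeps every argument non-negative
  k=0: (−1)^5·2693.9933/(240)·0.0764^3·0.9971^5 = -0.004937
  k=1: (−1)^6·2693.9933/(720)·0.0764^1·0.9971^7 = +0.280142
d^4_{3,-2}(2.9886) = -0.004937 +0.280142 = +0.275204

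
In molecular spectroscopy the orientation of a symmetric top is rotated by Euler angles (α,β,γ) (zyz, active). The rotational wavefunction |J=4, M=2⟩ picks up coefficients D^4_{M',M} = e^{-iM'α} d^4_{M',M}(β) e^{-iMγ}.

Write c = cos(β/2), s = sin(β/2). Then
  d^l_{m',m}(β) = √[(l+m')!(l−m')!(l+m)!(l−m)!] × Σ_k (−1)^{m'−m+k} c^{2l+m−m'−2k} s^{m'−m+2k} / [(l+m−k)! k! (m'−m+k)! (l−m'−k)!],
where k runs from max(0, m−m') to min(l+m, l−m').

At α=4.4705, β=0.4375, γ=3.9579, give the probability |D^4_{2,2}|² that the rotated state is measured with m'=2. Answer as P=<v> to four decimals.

P=0.1338

D^4_{2,2}(4.4705,0.4375,3.9579) = e^{-i·2·4.4705}·d^4_{2,2}(0.4375)·e^{-i·2·3.9579}. Compute d first:
With c≡cos(β/2)=0.976169 and s≡sin(β/2)=0.217010, N=[720·2·720·2]^{1/2}=1440.000000
The bounds max(0,m−m')=0 and min(l+m,l−m')=2 give 3 terms
  k=0: (−1)^0·1440.0000/(1440)·0.9762^8·0.2170^0 = +0.824521
  k=1: (−1)^1·1440.0000/(120)·0.9762^6·0.2170^2 = -0.488979
  k=2: (−1)^2·1440.0000/(96)·0.9762^4·0.2170^4 = +0.030207
d^4_{2,2}(0.4375) = +0.824521 -0.488979 +0.030207 = +0.365749
|D^4_{2,2}|² = |d^4_{2,2}(β)|² = (+0.365749)² = 0.133772 (the z-rotation phases have unit modulus)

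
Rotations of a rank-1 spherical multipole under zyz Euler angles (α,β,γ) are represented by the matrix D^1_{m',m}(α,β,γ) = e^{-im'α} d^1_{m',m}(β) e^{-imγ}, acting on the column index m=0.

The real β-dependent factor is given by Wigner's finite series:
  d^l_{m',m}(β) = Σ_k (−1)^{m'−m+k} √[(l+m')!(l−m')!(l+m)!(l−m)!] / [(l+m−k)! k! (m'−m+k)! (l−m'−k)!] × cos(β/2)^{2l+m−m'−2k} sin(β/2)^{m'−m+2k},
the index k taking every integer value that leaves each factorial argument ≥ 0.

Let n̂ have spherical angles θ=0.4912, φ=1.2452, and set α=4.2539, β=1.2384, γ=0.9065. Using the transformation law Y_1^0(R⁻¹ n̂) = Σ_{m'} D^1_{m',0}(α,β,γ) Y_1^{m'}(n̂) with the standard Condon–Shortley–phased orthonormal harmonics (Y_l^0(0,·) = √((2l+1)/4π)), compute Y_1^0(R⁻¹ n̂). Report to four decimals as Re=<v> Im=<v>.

Re=-0.0753 Im=0.0000

Need the full column D^1_{m',0} for m'=−1..1 at α=4.2539, β=1.2384, γ=0.9065.
cos(β/2)=0.814343, sin(β/2)=0.580384
d^1_{-1,0}: single k=1 term ⇒ +0.668402;  D = -0.295830-0.599371i
d^1_{0,0}: k∈[0..1] ⇒ +0.663155 -0.336845 = +0.326309;  D = +0.326309+0.000000i
d^1_{1,0}: single k=0 term ⇒ -0.668402;  D = +0.295830-0.599371i
Y_1^{m'}(θ=0.4912,φ=1.2452) and Σ D·Y over m':
  (-0.2958-0.5994i)·(+0.0521-0.1544i)  (+0.3263+0.0000i)·(+0.4308+0.0000i)  (+0.2958-0.5994i)·(-0.0521-0.1544i)
Y_1^0(R⁻¹ n̂) = -0.075345+0.000000i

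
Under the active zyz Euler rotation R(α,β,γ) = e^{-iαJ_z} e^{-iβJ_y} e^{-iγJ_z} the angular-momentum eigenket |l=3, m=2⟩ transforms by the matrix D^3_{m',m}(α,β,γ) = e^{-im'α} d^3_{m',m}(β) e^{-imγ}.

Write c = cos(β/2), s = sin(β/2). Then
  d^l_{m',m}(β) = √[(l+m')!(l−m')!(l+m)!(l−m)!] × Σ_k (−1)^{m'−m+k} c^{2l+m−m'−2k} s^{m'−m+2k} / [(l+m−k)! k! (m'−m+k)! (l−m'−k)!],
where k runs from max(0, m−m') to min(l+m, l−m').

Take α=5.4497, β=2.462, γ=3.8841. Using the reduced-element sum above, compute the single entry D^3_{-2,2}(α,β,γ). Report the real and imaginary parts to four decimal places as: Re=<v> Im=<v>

Re=0.2635 Im=-0.0027

D^3_{-2,2}(5.4497,2.462,3.8841) = e^{-i·-2·5.4497}·d^3_{-2,2}(2.462)·e^{-i·2·3.8841}. Compute d first:
With c≡cos(β/2)=0.333295 and s≡sin(β/2)=0.942823, N=[1·120·120·1]^{1/2}=120.000000
k∈{4,5} keeps every argument non-negative
  k=4: (−1)^0·120.0000/(24)·0.3333^2·0.9428^4 = +0.438882
  k=5: (−1)^1·120.0000/(120)·0.3333^0·0.9428^6 = -0.702392
d^3_{-2,2}(2.462) = +0.438882 -0.702392 = -0.263511
D = (-0.096026-0.995379i)·(-0.263511)·(+0.085676-0.996323i) = +0.263496-0.002739i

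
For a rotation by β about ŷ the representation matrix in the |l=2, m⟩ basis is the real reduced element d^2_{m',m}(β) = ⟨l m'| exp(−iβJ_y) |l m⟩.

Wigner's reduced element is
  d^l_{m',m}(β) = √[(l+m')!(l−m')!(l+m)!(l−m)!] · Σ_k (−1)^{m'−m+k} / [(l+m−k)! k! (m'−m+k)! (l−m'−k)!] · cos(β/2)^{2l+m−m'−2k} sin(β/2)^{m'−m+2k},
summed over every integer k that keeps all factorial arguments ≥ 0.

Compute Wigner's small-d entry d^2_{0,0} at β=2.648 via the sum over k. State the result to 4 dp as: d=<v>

d^2_{0,0}(β=2.648) via Wigner's sum:
Half-angle: c=0.244299, s=0.969700. N=√(2·2·2·2)=4.000000
k∈{0,1,2} keeps every argument non-negative
  k=0: (−1)^0·4.0000/(4)·0.2443^4·0.9697^0 = +0.003562
  k=1: (−1)^1·4.0000/(1)·0.2443^2·0.9697^2 = -0.224480
  k=2: (−1)^2·4.0000/(4)·0.2443^0·0.9697^4 = +0.884198
d^2_{0,0}(2.648) = +0.003562 -0.224480 +0.884198 = +0.663281

d=0.6633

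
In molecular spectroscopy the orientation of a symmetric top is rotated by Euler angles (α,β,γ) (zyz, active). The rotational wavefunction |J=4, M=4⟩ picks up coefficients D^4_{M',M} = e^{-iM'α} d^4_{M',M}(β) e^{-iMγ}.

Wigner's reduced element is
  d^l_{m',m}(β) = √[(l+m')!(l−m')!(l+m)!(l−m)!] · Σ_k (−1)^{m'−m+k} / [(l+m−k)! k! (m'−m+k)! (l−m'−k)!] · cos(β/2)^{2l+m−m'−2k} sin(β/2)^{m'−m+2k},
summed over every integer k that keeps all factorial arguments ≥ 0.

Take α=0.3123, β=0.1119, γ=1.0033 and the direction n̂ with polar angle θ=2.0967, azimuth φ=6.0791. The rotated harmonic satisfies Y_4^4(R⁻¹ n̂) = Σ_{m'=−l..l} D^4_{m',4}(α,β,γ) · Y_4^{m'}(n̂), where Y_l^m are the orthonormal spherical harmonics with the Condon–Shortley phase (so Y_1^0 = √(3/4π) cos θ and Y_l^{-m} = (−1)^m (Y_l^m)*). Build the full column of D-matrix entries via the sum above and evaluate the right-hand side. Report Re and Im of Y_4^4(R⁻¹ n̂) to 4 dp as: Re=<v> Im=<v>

Need the full column D^4_{m',4} for m'=−4..4 at α=0.3123, β=0.1119, γ=1.0033.
cos(β/2)=0.998435, sin(β/2)=0.055921
d^4_{-4,4}: single k=8 term ⇒ +0.000000;  D = -0.000000-0.000000i
d^4_{-3,4}: single k=7 term ⇒ +0.000000;  D = -0.000000-0.000000i
d^4_{-2,4}: single k=6 term ⇒ +0.000000;  D = -0.000000+0.000000i
d^4_{-1,4}: single k=5 term ⇒ +0.000004;  D = -0.000003+0.000002i
d^4_{0,4}: single k=4 term ⇒ +0.000081;  D = -0.000052+0.000062i
d^4_{1,4}: single k=3 term ⇒ +0.001298;  D = -0.000490+0.001202i
d^4_{2,4}: single k=2 term ⇒ +0.016393;  D = -0.001222+0.016347i
d^4_{3,4}: single k=1 term ⇒ +0.156444;  D = +0.036839+0.152044i
d^4_{4,4}: single k=0 term ⇒ +0.987550;  D = +0.516189+0.841905i
Y_4^{m'}(θ=2.0967,φ=6.0791) and Σ D·Y over m':
  (-0.0000-0.0000i)·(+0.1696+0.1804i)  (-0.0000-0.0000i)·(-0.3326-0.2336i)  (-0.0000+0.0000i)·(+0.1755+0.0759i)  (-0.0000+0.0000i)·(+0.2486+0.0515i)  (-0.0001+0.0001i)·(-0.2473+0.0000i)  (-0.0005+0.0012i)·(-0.2486+0.0515i)  (-0.0012+0.0163i)·(+0.1755-0.0759i)  (+0.0368+0.1520i)·(+0.3326-0.2336i)  (+0.5162+0.8419i)·(+0.1696-0.1804i)
Y_4^4(R⁻¹ n̂) = +0.288296+0.094235i

Re=0.2883 Im=0.0942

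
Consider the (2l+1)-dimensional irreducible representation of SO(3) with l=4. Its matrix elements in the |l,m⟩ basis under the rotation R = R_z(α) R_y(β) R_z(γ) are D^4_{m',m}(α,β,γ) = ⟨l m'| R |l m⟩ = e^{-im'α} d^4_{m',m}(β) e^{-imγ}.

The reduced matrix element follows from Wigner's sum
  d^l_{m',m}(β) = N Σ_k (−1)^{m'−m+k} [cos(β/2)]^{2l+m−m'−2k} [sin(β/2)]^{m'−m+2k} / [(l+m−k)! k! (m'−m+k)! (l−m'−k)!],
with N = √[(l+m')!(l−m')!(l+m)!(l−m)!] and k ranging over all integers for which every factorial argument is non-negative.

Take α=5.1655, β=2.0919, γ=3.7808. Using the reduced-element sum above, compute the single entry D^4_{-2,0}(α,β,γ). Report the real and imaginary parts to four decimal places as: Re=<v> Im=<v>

Split into d^4_{-2,0}(β=2.0919) × two z-phases.
c=cos(2.0919/2)=0.501080, s=sin(2.0919/2)=0.865401; N=√[2·720·24·24]=910.735966
k: max(0,(0)−(-2))=2 … min(4+(0),4−(-2))=4
  k=2: (−1)^0·910.7360/(96)·0.5011^6·0.8654^2 = +0.112460
  k=3: (−1)^1·910.7360/(36)·0.5011^4·0.8654^4 = -0.894515
  k=4: (−1)^2·910.7360/(96)·0.5011^2·0.8654^6 = +1.000552
d^4_{-2,0}(2.0919) = +0.112460 -0.894515 +1.000552 = +0.218497
Phases: e^{-i·(-2)·5.1655}=-0.616724-0.787179i, e^{-i·(0)·3.7808}=+1.000000+0.000000i ⇒ D=-0.134752-0.171996i

Re=-0.1348 Im=-0.1720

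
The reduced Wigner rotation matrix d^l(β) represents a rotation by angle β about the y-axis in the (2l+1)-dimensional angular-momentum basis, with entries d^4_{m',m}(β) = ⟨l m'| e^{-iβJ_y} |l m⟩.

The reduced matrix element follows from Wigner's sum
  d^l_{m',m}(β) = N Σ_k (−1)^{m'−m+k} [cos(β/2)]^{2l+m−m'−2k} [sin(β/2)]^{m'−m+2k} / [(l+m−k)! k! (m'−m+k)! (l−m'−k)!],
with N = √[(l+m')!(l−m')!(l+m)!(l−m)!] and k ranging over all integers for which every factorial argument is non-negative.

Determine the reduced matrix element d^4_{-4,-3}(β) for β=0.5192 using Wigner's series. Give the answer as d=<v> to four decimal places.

d^4_{-4,-3}(β=0.5192) via Wigner's sum:
c=cos(0.5192/2)=0.966493, s=sin(0.5192/2)=0.256694; N=√[1·40320·1·5040]=14255.272709
k∈{1} keeps every argument non-negative
  k=1: (−1)^0·14255.2727/(5040)·0.9665^7·0.2567^1 = +0.571940
d^4_{-4,-3}(0.5192) = +0.571940

d=0.5719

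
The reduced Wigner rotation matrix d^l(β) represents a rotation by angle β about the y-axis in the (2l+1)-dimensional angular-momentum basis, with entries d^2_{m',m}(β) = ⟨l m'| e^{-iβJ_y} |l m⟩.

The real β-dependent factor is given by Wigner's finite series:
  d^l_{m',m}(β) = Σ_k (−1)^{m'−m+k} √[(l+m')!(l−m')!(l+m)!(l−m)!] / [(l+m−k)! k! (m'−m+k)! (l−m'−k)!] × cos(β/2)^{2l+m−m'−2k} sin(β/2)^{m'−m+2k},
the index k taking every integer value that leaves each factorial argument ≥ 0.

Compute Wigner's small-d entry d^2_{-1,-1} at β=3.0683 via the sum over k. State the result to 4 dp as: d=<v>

d^2_{-1,-1}(β=3.0683) via Wigner's sum:
Half-angle: c=0.036638, s=0.999329. N=√(1·6·1·6)=6.000000
k: max(0,(-1)−(-1))=0 … min(2+(-1),2−(-1))=1
  k=0: (−1)^0·6.0000/(6)·0.0366^4·0.9993^0 = +0.000002
  k=1: (−1)^1·6.0000/(2)·0.0366^2·0.9993^2 = -0.004022
d^2_{-1,-1}(3.0683) = +0.000002 -0.004022 = -0.004020

d=-0.0040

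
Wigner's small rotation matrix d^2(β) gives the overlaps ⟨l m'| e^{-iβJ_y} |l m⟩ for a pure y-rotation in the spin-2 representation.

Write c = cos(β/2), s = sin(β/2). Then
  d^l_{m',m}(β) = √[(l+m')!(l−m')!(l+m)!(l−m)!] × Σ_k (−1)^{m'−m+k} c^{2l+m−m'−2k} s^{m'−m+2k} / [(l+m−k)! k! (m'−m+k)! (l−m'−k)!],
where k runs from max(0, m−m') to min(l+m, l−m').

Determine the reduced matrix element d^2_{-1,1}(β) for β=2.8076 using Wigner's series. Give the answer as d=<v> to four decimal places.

d^2_{-1,1}(β=2.8076) via Wigner's sum:
Half-angle: c=0.166221, s=0.986088. N=√(1·6·6·1)=6.000000
k: max(0,(1)−(-1))=2 … min(2+(1),2−(-1))=3
  k=2: (−1)^0·6.0000/(2)·0.1662^2·0.9861^2 = +0.080598
  k=3: (−1)^1·6.0000/(6)·0.1662^0·0.9861^4 = -0.945504
d^2_{-1,1}(2.8076) = +0.080598 -0.945504 = -0.864906

d=-0.8649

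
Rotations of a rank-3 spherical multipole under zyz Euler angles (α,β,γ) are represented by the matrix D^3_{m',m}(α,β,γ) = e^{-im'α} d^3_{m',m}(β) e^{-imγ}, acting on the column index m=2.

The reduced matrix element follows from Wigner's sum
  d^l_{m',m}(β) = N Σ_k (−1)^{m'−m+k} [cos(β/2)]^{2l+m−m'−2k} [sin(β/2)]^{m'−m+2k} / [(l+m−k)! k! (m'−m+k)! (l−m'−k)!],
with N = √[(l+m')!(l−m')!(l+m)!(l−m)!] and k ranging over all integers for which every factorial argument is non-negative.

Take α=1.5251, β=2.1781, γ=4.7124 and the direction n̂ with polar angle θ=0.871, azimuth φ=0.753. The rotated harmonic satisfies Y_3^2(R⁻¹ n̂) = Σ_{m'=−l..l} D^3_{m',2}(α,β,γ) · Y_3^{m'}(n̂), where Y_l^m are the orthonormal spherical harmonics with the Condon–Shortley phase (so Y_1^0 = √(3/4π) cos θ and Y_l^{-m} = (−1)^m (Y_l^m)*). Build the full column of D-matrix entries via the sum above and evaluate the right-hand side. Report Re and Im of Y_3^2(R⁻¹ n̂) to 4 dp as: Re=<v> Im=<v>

Need the full column D^3_{m',2} for m'=−3..3 at α=1.5251, β=2.1781, γ=4.7124.
cos(β/2)=0.463327, sin(β/2)=0.886187
d^3_{-3,2}: single k=5 term ⇒ +0.620284;  D = +0.084782+0.614463i
d^3_{-2,2}: k∈[4..5] ⇒ +0.661985 -0.484343 = +0.177642;  D = +0.176900-0.016216i
d^3_{-1,2}: k∈[3..4] ⇒ +0.437795 -0.800784 = -0.362989;  D = +0.016589+0.362610i
d^3_{0,2}: k∈[2..3] ⇒ +0.198227 -0.725168 = -0.526940;  D = +0.526940-0.000012i
d^3_{1,2}: k∈[1..2] ⇒ +0.059836 -0.437795 = -0.377958;  D = +0.017257-0.377564i
d^3_{2,2}: k∈[0..1] ⇒ +0.009893 -0.180956 = -0.171063;  D = -0.170349-0.015608i
d^3_{3,2}: single k=0 term ⇒ -0.046349;  D = -0.006333+0.045914i
Y_3^{m'}(θ=0.871,φ=0.753) and Σ D·Y over m':
  (+0.0848+0.6145i)·(-0.1186-0.1443i)  (+0.1769-0.0162i)·(+0.0249-0.3844i)  (+0.0166+0.3626i)·(+0.1937-0.1816i)  (+0.5269-0.0000i)·(-0.2225+0.0000i)  (+0.0173-0.3776i)·(-0.1937-0.1816i)  (-0.1703-0.0156i)·(+0.0249+0.3844i)  (-0.0063+0.0459i)·(+0.1186-0.1443i)
Y_3^2(R⁻¹ n̂) = -0.035726-0.075766i

Re=-0.0357 Im=-0.0758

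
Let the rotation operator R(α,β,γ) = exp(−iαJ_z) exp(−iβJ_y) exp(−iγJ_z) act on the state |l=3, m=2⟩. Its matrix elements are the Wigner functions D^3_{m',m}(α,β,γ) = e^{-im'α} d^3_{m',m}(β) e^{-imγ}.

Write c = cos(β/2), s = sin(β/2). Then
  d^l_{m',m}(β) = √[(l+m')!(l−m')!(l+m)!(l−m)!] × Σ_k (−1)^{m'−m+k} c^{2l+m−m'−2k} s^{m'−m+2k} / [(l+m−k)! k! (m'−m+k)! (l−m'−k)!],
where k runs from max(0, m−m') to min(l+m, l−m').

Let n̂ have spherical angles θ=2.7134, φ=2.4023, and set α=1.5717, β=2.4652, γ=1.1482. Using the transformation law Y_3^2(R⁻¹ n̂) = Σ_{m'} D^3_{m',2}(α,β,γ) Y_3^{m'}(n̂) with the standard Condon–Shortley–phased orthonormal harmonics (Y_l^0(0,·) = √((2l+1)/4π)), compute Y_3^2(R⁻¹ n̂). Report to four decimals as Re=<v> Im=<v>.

Re=0.1280 Im=-0.1490

Need the full column D^3_{m',2} for m'=−3..3 at α=1.5717, β=2.4652, γ=1.1482.
cos(β/2)=0.331786, sin(β/2)=0.943355
d^3_{-3,2}: single k=5 term ⇒ +0.607168;  D = -0.455312+0.401676i
d^3_{-2,2}: k∈[4..5] ⇒ +0.435900 -0.704774 = -0.268875;  D = -0.178058-0.201467i
d^3_{-1,2}: k∈[3..4] ⇒ +0.193923 -0.783850 = -0.589927;  D = -0.441678+0.391069i
d^3_{0,2}: k∈[2..3] ⇒ +0.059067 -0.477504 = -0.418437;  D = +0.277670+0.313032i
d^3_{1,2}: k∈[1..2] ⇒ +0.011994 -0.193923 = -0.181929;  D = +0.135992-0.120849i
d^3_{2,2}: k∈[0..1] ⇒ +0.001334 -0.053920 = -0.052586;  D = -0.034967-0.039277i
d^3_{3,2}: single k=0 term ⇒ -0.009291;  D = -0.006934+0.006184i
Y_3^{m'}(θ=2.7134,φ=2.4023) and Σ D·Y over m':
  (-0.4553+0.4017i)·(+0.0180-0.0238i)  (-0.1781-0.2015i)·(-0.0148-0.1596i)  (-0.4417+0.3911i)·(-0.3112-0.2837i)  (+0.2777+0.3130i)·(-0.3863+0.0000i)  (+0.1360-0.1208i)·(+0.3112-0.2837i)  (-0.0350-0.0393i)·(-0.0148+0.1596i)  (-0.0069+0.0062i)·(-0.0180-0.0238i)
Y_3^2(R⁻¹ n̂) = +0.128050-0.148959i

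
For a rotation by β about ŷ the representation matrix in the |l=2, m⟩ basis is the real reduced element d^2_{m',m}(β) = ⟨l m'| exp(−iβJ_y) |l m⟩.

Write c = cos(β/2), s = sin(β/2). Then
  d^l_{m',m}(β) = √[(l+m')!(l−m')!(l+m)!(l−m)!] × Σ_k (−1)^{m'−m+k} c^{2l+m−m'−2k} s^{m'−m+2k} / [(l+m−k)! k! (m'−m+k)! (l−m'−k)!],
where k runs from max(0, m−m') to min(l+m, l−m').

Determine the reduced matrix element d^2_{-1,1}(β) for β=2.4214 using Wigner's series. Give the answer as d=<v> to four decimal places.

d^2_{-1,1}(β=2.4214) via Wigner's sum:
Half-angle: c=0.352364, s=0.935863. N=√(1·6·6·1)=6.000000
k∈{2,3} keeps every argument non-negative
  k=2: (−1)^0·6.0000/(2)·0.3524^2·0.9359^2 = +0.326234
  k=3: (−1)^1·6.0000/(6)·0.3524^0·0.9359^4 = -0.767095
d^2_{-1,1}(2.4214) = +0.326234 -0.767095 = -0.440860

d=-0.4409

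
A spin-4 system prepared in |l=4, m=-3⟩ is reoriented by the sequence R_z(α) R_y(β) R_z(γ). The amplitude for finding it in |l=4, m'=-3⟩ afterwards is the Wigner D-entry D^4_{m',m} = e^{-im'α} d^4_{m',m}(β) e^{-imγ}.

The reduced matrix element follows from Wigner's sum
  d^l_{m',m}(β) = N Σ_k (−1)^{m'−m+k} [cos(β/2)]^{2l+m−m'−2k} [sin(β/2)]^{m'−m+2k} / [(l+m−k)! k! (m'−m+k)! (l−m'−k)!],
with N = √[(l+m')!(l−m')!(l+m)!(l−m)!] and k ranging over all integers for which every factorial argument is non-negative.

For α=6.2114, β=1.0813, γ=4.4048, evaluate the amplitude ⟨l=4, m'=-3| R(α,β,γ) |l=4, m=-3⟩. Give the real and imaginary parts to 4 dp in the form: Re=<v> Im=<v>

D^4_{-3,-3}(6.2114,1.0813,4.4048) = e^{-i·-3·6.2114}·d^4_{-3,-3}(1.0813)·e^{-i·-3·4.4048}. Compute d first:
Half-angle: c=0.857374, s=0.514693. N=√(1·5040·1·5040)=5040.000000
k: max(0,(-3)−(-3))=0 … min(4+(-3),4−(-3))=1
  k=0: (−1)^0·5040.0000/(5040)·0.8574^8·0.5147^0 = +0.291987
  k=1: (−1)^1·5040.0000/(720)·0.8574^6·0.5147^2 = -0.736577
d^4_{-3,-3}(1.0813) = +0.291987 -0.736577 = -0.444590
D = (+0.976900-0.213695i)·(-0.444590)·(+0.797275+0.603616i) = -0.403620-0.186416i

Re=-0.4036 Im=-0.1864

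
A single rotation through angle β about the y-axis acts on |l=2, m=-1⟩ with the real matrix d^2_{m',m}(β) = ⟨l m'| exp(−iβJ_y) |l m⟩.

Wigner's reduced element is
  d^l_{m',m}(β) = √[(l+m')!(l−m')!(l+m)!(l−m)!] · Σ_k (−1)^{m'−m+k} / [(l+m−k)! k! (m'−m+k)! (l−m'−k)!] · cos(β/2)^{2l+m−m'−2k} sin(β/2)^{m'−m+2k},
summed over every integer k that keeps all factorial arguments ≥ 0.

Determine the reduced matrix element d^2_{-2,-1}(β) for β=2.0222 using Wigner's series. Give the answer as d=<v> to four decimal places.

d=0.2537

d^2_{-2,-1}(β=2.0222) via Wigner's sum:
With c≡cos(β/2)=0.530929 and s≡sin(β/2)=0.847416, N=[1·24·1·6]^{1/2}=12.000000
k∈{1} keeps every argument non-negative
  k=1: (−1)^0·12.0000/(6)·0.5309^3·0.8474^1 = +0.253651
d^2_{-2,-1}(2.0222) = +0.253651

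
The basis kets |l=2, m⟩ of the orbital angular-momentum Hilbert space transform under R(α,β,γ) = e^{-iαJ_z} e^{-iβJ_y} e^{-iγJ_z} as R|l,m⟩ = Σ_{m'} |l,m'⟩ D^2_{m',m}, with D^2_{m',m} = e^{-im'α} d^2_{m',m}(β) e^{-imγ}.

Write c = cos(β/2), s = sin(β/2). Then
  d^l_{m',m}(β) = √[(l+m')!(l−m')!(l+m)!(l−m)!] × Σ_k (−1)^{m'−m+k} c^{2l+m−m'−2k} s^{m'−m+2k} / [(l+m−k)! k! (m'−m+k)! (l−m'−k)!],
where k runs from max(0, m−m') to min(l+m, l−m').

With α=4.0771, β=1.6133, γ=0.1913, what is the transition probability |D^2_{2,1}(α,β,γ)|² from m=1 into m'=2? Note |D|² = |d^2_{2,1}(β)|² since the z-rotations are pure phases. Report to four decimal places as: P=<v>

Split into d^2_{2,1}(β=1.6133) × two z-phases.
c=cos(1.6133/2)=0.691921, s=sin(1.6133/2)=0.721973; N=√[24·1·6·1]=12.000000
Admissible k: 0..0 (factorial args all ≥0)
  k=0: (−1)^1·12.0000/(6)·0.6919^3·0.7220^1 = -0.478322
d^2_{2,1}(1.6133) = -0.478322
|D^2_{2,1}|² = |d^2_{2,1}(β)|² = (-0.478322)² = 0.228792 (the z-rotation phases have unit modulus)

P=0.2288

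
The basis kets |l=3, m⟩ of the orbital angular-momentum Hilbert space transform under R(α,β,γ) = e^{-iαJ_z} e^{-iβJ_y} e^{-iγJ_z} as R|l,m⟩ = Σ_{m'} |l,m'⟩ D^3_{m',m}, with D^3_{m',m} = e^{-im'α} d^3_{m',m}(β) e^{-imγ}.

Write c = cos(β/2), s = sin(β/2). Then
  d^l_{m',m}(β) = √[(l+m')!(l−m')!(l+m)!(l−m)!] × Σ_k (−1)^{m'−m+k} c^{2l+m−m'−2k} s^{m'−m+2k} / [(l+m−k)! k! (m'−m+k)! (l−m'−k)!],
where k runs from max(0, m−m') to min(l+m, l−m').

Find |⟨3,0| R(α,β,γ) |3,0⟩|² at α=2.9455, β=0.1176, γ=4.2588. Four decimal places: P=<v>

P=0.9195

First d^3_{0,0}(β=0.1176), then the phase factors e^{-i(0)α} and e^{-i(0)γ}:
c=cos(0.1176/2)=0.998272, s=sin(0.1176/2)=0.058766; N=√[6·6·6·6]=36.000000
Admissible k: 0..3 (factorial args all ≥0)
  k=0: (−1)^0·36.0000/(36)·0.9983^6·0.0588^0 = +0.989675
  k=1: (−1)^1·36.0000/(4)·0.9983^4·0.0588^2 = -0.030867
  k=2: (−1)^2·36.0000/(4)·0.9983^2·0.0588^4 = +0.000107
  k=3: (−1)^3·36.0000/(36)·0.9983^0·0.0588^6 = -0.000000
d^3_{0,0}(0.1176) = +0.989675 -0.030867 +0.000107 -0.000000 = +0.958915
|D^3_{0,0}|² = |d^3_{0,0}(β)|² = (+0.958915)² = 0.919519 (the z-rotation phases have unit modulus)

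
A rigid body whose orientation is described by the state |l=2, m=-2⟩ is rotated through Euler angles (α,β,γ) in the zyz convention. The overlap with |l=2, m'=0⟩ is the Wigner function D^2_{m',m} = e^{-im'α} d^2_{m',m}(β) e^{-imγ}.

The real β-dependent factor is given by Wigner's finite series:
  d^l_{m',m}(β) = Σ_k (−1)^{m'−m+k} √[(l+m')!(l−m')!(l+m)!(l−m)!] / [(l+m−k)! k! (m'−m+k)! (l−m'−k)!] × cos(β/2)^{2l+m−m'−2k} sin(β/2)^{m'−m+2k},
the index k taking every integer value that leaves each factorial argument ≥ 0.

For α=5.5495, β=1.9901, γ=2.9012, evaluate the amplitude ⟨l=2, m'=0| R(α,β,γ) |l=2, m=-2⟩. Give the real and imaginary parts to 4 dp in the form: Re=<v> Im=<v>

Split into d^2_{0,-2}(β=1.9901) × two z-phases.
Half-angle: c=0.544461, s=0.838786. N=√(2·2·1·24)=9.797959
k∈{0} keeps every argument non-negative
  k=0: (−1)^2·9.7980/(4)·0.5445^2·0.8388^2 = +0.510871
d^2_{0,-2}(1.9901) = +0.510871
D = (+1.000000+0.000000i)·(+0.510871)·(+0.886632-0.462476i) = +0.452955-0.236266i

Re=0.4530 Im=-0.2363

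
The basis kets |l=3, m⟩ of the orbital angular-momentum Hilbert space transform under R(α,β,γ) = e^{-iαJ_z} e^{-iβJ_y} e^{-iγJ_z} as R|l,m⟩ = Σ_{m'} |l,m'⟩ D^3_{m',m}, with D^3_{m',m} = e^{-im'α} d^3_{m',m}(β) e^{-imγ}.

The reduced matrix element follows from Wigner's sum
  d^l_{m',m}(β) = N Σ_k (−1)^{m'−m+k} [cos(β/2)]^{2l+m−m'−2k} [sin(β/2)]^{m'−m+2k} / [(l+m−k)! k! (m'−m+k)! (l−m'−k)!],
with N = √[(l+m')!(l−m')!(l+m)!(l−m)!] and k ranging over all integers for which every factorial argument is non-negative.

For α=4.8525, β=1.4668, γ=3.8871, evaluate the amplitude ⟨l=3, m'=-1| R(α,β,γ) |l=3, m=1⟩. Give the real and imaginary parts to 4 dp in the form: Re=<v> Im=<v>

First d^3_{-1,1}(β=1.4668), then the phase factors e^{-i(-1)α} and e^{-i(1)γ}:
Half-angle: c=0.742903, s=0.669399. N=√(2·24·24·2)=48.000000
k: max(0,(1)−(-1))=2 … min(3+(1),3−(-1))=4
  k=2: (−1)^0·48.0000/(8)·0.7429^4·0.6694^2 = +0.818935
  k=3: (−1)^1·48.0000/(6)·0.7429^2·0.6694^4 = -0.886533
  k=4: (−1)^2·48.0000/(48)·0.7429^0·0.6694^6 = +0.089973
d^3_{-1,1}(1.4668) = +0.818935 -0.886533 +0.089973 = +0.022375
D = (+0.139653-0.990200i)·(+0.022375)·(-0.734744+0.678345i) = +0.012733+0.018398i

Re=0.0127 Im=0.0184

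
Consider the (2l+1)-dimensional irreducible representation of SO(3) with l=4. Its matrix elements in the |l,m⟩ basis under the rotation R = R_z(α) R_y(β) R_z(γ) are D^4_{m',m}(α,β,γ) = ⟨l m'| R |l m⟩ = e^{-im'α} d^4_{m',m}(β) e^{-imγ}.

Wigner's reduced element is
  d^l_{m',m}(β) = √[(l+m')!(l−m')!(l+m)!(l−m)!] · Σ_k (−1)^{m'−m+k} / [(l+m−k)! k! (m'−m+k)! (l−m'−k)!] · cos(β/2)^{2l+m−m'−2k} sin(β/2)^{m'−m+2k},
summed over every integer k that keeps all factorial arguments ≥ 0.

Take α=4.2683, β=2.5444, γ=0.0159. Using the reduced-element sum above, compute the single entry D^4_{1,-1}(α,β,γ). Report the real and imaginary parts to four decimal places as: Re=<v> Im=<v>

D^4_{1,-1}(4.2683,2.5444,0.0159) = e^{-i·1·4.2683}·d^4_{1,-1}(2.5444)·e^{-i·-1·0.0159}. Compute d first:
With c≡cos(β/2)=0.294179 and s≡sin(β/2)=0.955750, N=[120·6·6·120]^{1/2}=720.000000
The bounds max(0,m−m')=0 and min(l+m,l−m')=3 give 4 terms
  k=0: (−1)^2·720.0000/(72)·0.2942^6·0.9558^2 = +0.005920
  k=1: (−1)^3·720.0000/(24)·0.2942^4·0.9558^4 = -0.187476
  k=2: (−1)^4·720.0000/(48)·0.2942^2·0.9558^6 = +0.989421
  k=3: (−1)^5·720.0000/(720)·0.2942^0·0.9558^8 = -0.696235
d^4_{1,-1}(2.5444) = +0.005920 -0.187476 +0.989421 -0.696235 = +0.111631
Attach z-rotation phases: D = e^{-i(1)(4.2683)}·(+0.111631)·e^{-i(-1)(0.0159)} = -0.049557+0.100028i

Re=-0.0496 Im=0.1000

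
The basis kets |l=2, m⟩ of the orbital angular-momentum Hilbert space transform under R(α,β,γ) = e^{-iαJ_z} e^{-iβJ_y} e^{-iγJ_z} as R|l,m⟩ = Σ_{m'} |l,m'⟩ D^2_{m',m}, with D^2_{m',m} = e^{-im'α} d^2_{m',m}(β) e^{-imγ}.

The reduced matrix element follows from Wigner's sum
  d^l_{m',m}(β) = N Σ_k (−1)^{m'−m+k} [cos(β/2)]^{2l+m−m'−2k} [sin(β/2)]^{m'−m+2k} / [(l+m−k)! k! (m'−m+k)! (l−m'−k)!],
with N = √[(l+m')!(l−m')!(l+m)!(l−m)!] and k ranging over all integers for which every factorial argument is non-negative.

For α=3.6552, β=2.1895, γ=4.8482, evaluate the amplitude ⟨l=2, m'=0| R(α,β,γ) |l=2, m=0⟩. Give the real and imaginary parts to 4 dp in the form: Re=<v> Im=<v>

First d^2_{0,0}(β=2.1895), then the phase factors e^{-i(0)α} and e^{-i(0)γ}:
c=cos(2.1895/2)=0.458269, s=sin(2.1895/2)=0.888814; N=√[2·2·2·2]=4.000000
k∈{0,1,2} keeps every argument non-negative
  k=0: (−1)^0·4.0000/(4)·0.4583^4·0.8888^0 = +0.044104
  k=1: (−1)^1·4.0000/(1)·0.4583^2·0.8888^2 = -0.663624
  k=2: (−1)^2·4.0000/(4)·0.4583^0·0.8888^4 = +0.624084
d^2_{0,0}(2.1895) = +0.044104 -0.663624 +0.624084 = +0.004565
D = (+1.000000+0.000000i)·(+0.004565)·(+1.000000+0.000000i) = +0.004565+0.000000i

Re=0.0046 Im=0.0000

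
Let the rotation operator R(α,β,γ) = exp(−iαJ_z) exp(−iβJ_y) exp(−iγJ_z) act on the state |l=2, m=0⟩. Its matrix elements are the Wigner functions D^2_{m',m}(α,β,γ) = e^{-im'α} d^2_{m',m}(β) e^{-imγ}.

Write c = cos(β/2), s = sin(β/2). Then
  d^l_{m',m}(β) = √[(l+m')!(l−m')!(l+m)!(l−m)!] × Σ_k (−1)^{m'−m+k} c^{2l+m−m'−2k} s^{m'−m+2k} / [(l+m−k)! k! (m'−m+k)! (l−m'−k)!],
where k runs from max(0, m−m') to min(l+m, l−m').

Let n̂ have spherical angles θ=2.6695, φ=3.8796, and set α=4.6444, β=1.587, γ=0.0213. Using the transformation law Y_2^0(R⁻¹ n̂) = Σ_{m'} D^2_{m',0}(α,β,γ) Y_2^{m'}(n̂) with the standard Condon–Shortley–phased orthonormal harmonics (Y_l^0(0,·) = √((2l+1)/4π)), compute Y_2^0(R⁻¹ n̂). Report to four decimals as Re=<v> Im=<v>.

Re=-0.2044 Im=0.0000

Need the full column D^2_{m',0} for m'=−2..2 at α=4.6444, β=1.587, γ=0.0213.
cos(β/2)=0.701355, sin(β/2)=0.712812
d^2_{-2,0}: single k=2 term ⇒ +0.612212;  D = -0.606560+0.082991i
d^2_{-1,0}: k∈[1..2] ⇒ +0.602371 -0.622213 = -0.019842;  D = +0.001348+0.019796i
d^2_{0,0}: k∈[0..2] ⇒ +0.241964 -0.999737 +0.258167 = -0.499606;  D = -0.499606+0.000000i
d^2_{1,0}: k∈[0..1] ⇒ -0.602371 +0.622213 = +0.019842;  D = -0.001348+0.019796i
d^2_{2,0}: single k=0 term ⇒ +0.612212;  D = -0.606560-0.082991i
Y_2^{m'}(θ=2.6695,φ=3.8796) and Σ D·Y over m':
  (-0.6066+0.0830i)·(+0.0076-0.0795i)  (+0.0013+0.0198i)·(+0.2315-0.2105i)  (-0.4996+0.0000i)·(+0.4351+0.0000i)  (-0.0013+0.0198i)·(-0.2315-0.2105i)  (-0.6066-0.0830i)·(+0.0076+0.0795i)
Y_2^0(R⁻¹ n̂) = -0.204399+0.000000i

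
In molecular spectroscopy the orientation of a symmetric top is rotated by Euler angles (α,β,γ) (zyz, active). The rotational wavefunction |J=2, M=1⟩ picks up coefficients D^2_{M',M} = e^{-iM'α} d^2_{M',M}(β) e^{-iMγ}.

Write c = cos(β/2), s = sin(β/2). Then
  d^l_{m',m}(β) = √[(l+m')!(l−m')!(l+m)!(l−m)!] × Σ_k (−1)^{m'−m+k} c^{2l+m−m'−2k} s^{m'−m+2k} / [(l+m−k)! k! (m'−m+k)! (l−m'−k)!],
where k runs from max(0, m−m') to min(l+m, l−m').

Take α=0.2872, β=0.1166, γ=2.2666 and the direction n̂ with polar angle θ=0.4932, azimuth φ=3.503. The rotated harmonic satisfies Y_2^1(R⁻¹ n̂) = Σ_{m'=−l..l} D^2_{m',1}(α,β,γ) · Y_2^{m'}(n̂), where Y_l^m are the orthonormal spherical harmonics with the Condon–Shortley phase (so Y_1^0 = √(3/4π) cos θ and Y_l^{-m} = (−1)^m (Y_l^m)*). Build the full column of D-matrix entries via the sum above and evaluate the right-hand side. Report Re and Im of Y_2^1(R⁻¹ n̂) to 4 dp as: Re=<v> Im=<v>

Re=-0.2149 Im=-0.2921

Need the full column D^2_{m',1} for m'=−2..2 at α=0.2872, β=0.1166, γ=2.2666.
cos(β/2)=0.998301, sin(β/2)=0.058267
d^2_{-2,1}: single k=3 term ⇒ +0.000395;  D = -0.000048-0.000392i
d^2_{-1,1}: k∈[2..3] ⇒ +0.010151 -0.000012 = +0.010139;  D = -0.004029-0.009304i
d^2_{0,1}: k∈[1..2] ⇒ +0.141998 -0.000484 = +0.141514;  D = -0.090711-0.108618i
d^2_{1,1}: k∈[0..1] ⇒ +0.993221 -0.010151 = +0.983071;  D = -0.818079-0.545138i
d^2_{2,1}: single k=0 term ⇒ -0.115941;  D = +0.110742+0.034329i
Y_2^{m'}(θ=0.4932,φ=3.503) and Σ D·Y over m':
  (-0.0000-0.0004i)·(+0.0649-0.0573i)  (-0.0040-0.0093i)·(-0.3014+0.1139i)  (-0.0907-0.1086i)·(+0.4187+0.0000i)  (-0.8181-0.5451i)·(+0.3014+0.1139i)  (+0.1107+0.0343i)·(+0.0649+0.0573i)
Y_2^1(R⁻¹ n̂) = -0.214942-0.292058i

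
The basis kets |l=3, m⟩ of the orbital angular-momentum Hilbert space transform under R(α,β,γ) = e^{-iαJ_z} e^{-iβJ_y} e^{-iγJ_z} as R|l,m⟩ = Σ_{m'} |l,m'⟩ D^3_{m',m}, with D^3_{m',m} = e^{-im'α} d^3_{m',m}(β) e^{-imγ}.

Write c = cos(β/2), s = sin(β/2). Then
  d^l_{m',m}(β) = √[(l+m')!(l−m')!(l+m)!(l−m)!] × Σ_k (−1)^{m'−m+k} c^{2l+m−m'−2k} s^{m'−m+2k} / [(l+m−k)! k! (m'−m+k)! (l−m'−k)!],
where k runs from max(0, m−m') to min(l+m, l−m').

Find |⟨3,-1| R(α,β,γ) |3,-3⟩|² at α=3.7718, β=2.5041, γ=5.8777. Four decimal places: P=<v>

Split into d^3_{-1,-3}(β=2.5041) × two z-phases.
Half-angle: c=0.313376, s=0.949629. N=√(2·24·1·720)=185.903201
k∈{0} keeps every argument non-negative
  k=0: (−1)^2·185.9032/(48)·0.3134^4·0.9496^2 = +0.033684
d^3_{-1,-3}(2.5041) = +0.033684
|D^3_{-1,-3}|² = |d^3_{-1,-3}(β)|² = (+0.033684)² = 0.001135 (the z-rotation phases have unit modulus)

P=0.0011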